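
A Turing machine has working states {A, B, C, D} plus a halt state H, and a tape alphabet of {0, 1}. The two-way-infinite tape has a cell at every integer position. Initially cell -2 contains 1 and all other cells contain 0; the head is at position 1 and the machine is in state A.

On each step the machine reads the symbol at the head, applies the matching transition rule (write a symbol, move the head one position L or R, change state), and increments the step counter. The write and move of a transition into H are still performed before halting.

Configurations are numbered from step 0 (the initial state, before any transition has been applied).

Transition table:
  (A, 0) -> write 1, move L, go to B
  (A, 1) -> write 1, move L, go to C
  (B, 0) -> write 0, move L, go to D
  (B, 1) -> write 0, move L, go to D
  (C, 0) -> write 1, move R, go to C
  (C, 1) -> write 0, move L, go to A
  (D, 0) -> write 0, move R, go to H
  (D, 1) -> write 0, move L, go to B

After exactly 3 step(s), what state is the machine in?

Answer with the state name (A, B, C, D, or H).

Step 1: in state A at pos 1, read 0 -> (A,0)->write 1,move L,goto B. Now: state=B, head=0, tape[-3..2]=010010 (head:    ^)
Step 2: in state B at pos 0, read 0 -> (B,0)->write 0,move L,goto D. Now: state=D, head=-1, tape[-3..2]=010010 (head:   ^)
Step 3: in state D at pos -1, read 0 -> (D,0)->write 0,move R,goto H. Now: state=H, head=0, tape[-3..2]=010010 (head:    ^)

Answer: H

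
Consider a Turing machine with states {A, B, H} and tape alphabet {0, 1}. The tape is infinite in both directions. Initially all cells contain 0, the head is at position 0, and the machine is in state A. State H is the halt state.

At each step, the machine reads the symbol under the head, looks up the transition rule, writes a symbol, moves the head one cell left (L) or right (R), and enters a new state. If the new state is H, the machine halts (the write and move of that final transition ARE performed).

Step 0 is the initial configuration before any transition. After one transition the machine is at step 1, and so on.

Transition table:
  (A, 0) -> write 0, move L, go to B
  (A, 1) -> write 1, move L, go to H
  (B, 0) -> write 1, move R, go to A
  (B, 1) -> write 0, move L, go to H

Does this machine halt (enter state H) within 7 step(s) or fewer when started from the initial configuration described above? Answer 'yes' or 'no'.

Step 1: in state A at pos 0, read 0 -> (A,0)->write 0,move L,goto B. Now: state=B, head=-1, tape[-2..1]=0000 (head:  ^)
Step 2: in state B at pos -1, read 0 -> (B,0)->write 1,move R,goto A. Now: state=A, head=0, tape[-2..1]=0100 (head:   ^)
Step 3: in state A at pos 0, read 0 -> (A,0)->write 0,move L,goto B. Now: state=B, head=-1, tape[-2..1]=0100 (head:  ^)
Step 4: in state B at pos -1, read 1 -> (B,1)->write 0,move L,goto H. Now: state=H, head=-2, tape[-3..1]=00000 (head:  ^)
State H reached at step 4; 4 <= 7 -> yes

Answer: yes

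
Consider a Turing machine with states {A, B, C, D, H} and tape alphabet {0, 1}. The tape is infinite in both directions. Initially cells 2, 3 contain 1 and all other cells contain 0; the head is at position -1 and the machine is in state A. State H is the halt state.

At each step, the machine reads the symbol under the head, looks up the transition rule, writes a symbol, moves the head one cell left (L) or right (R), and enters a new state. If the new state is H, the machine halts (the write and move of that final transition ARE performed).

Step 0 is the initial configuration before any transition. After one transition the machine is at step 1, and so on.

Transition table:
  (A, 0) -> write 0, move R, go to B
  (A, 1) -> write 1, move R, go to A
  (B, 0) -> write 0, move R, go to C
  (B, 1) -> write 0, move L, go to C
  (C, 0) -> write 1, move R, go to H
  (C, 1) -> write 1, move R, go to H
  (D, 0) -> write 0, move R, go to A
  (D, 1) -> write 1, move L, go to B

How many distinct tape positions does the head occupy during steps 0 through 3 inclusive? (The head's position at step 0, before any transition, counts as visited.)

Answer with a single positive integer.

Step 1: in state A at pos -1, read 0 -> (A,0)->write 0,move R,goto B. Now: state=B, head=0, tape[-2..4]=0000110 (head:   ^)
Step 2: in state B at pos 0, read 0 -> (B,0)->write 0,move R,goto C. Now: state=C, head=1, tape[-2..4]=0000110 (head:    ^)
Step 3: in state C at pos 1, read 0 -> (C,0)->write 1,move R,goto H. Now: state=H, head=2, tape[-2..4]=0001110 (head:     ^)
Head positions at steps 0..3: starting at -1, distinct positions visited = {-1, 0, 1, 2} -> 4 position(s)

Answer: 4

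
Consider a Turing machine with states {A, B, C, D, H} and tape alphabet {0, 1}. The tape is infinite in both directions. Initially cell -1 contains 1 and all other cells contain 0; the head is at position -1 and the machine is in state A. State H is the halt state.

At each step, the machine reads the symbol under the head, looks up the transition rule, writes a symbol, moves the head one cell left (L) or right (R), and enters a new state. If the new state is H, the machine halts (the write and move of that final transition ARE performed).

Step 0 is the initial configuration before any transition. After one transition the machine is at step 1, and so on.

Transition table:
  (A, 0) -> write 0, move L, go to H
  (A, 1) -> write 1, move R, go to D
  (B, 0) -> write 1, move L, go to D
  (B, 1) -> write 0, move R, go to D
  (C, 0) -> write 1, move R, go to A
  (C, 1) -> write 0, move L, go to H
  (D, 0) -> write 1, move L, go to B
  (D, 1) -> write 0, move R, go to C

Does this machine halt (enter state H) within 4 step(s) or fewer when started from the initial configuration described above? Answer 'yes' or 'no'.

Answer: no

Derivation:
Step 1: in state A at pos -1, read 1 -> (A,1)->write 1,move R,goto D. Now: state=D, head=0, tape[-2..1]=0100 (head:   ^)
Step 2: in state D at pos 0, read 0 -> (D,0)->write 1,move L,goto B. Now: state=B, head=-1, tape[-2..1]=0110 (head:  ^)
Step 3: in state B at pos -1, read 1 -> (B,1)->write 0,move R,goto D. Now: state=D, head=0, tape[-2..1]=0010 (head:   ^)
Step 4: in state D at pos 0, read 1 -> (D,1)->write 0,move R,goto C. Now: state=C, head=1, tape[-2..2]=00000 (head:    ^)
After 4 step(s): state = C (not H) -> not halted within 4 -> no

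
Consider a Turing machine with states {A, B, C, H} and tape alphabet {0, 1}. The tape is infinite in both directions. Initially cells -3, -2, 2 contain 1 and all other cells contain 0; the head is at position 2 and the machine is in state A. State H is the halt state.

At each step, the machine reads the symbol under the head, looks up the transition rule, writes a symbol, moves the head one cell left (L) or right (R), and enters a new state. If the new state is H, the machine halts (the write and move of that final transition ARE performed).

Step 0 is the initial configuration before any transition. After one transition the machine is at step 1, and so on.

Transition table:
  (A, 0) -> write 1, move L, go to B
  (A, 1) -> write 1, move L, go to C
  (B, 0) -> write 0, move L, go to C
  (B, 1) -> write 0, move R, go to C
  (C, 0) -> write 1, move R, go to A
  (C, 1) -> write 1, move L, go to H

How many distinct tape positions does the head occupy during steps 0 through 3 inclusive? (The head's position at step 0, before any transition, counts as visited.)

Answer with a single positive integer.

Answer: 2

Derivation:
Step 1: in state A at pos 2, read 1 -> (A,1)->write 1,move L,goto C. Now: state=C, head=1, tape[-4..3]=01100010 (head:      ^)
Step 2: in state C at pos 1, read 0 -> (C,0)->write 1,move R,goto A. Now: state=A, head=2, tape[-4..3]=01100110 (head:       ^)
Step 3: in state A at pos 2, read 1 -> (A,1)->write 1,move L,goto C. Now: state=C, head=1, tape[-4..3]=01100110 (head:      ^)
Head positions at steps 0..3: starting at 2, distinct positions visited = {1, 2} -> 2 position(s)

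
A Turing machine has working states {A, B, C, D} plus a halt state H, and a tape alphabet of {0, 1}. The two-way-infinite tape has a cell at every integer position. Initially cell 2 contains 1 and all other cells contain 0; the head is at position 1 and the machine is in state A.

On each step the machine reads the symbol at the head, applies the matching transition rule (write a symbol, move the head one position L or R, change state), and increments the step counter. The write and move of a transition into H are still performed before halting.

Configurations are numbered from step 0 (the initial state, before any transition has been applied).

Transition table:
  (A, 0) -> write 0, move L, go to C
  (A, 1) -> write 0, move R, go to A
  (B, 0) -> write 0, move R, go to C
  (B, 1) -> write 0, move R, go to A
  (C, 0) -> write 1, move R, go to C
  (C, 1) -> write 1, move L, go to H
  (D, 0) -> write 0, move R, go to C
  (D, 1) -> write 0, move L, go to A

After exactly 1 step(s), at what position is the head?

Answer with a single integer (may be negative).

Answer: 0

Derivation:
Step 1: in state A at pos 1, read 0 -> (A,0)->write 0,move L,goto C. Now: state=C, head=0, tape[-1..3]=00010 (head:  ^)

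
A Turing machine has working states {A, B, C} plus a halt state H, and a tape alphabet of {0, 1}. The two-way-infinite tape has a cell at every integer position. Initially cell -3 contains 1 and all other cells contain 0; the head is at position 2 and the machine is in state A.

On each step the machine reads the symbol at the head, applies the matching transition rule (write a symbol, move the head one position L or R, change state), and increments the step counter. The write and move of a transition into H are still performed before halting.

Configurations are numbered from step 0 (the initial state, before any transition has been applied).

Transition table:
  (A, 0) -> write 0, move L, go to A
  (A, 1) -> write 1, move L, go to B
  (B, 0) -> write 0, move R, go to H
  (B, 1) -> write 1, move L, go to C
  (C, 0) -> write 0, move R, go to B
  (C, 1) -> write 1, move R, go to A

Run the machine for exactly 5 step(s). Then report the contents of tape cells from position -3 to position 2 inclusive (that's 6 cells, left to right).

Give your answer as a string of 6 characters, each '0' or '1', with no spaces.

Answer: 100000

Derivation:
Step 1: in state A at pos 2, read 0 -> (A,0)->write 0,move L,goto A. Now: state=A, head=1, tape[-4..3]=01000000 (head:      ^)
Step 2: in state A at pos 1, read 0 -> (A,0)->write 0,move L,goto A. Now: state=A, head=0, tape[-4..3]=01000000 (head:     ^)
Step 3: in state A at pos 0, read 0 -> (A,0)->write 0,move L,goto A. Now: state=A, head=-1, tape[-4..3]=01000000 (head:    ^)
Step 4: in state A at pos -1, read 0 -> (A,0)->write 0,move L,goto A. Now: state=A, head=-2, tape[-4..3]=01000000 (head:   ^)
Step 5: in state A at pos -2, read 0 -> (A,0)->write 0,move L,goto A. Now: state=A, head=-3, tape[-4..3]=01000000 (head:  ^)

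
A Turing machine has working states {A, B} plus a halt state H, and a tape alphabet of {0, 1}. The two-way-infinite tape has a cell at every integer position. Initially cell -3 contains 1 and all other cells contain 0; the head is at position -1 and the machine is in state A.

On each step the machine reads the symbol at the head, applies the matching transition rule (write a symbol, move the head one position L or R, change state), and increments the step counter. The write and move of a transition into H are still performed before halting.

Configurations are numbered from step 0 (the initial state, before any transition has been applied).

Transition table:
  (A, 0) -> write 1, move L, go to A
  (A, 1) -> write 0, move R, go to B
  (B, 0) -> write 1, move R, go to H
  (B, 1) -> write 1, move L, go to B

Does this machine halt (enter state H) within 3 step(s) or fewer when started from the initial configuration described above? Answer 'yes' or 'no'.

Answer: no

Derivation:
Step 1: in state A at pos -1, read 0 -> (A,0)->write 1,move L,goto A. Now: state=A, head=-2, tape[-4..0]=01010 (head:   ^)
Step 2: in state A at pos -2, read 0 -> (A,0)->write 1,move L,goto A. Now: state=A, head=-3, tape[-4..0]=01110 (head:  ^)
Step 3: in state A at pos -3, read 1 -> (A,1)->write 0,move R,goto B. Now: state=B, head=-2, tape[-4..0]=00110 (head:   ^)
After 3 step(s): state = B (not H) -> not halted within 3 -> no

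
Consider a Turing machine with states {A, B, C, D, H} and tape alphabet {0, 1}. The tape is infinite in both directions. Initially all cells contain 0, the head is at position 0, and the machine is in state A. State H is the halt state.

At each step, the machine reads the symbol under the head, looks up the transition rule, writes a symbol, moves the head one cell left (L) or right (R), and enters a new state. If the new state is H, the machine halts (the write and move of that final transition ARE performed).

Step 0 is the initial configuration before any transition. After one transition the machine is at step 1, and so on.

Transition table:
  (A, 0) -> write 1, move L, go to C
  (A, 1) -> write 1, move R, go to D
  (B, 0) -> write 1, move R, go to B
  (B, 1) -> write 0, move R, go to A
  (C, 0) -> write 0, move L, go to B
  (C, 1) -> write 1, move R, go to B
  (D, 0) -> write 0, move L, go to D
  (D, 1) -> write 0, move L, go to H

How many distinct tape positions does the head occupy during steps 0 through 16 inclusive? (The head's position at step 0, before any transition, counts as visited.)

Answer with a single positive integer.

Answer: 5

Derivation:
Step 1: in state A at pos 0, read 0 -> (A,0)->write 1,move L,goto C. Now: state=C, head=-1, tape[-2..1]=0010 (head:  ^)
Step 2: in state C at pos -1, read 0 -> (C,0)->write 0,move L,goto B. Now: state=B, head=-2, tape[-3..1]=00010 (head:  ^)
Step 3: in state B at pos -2, read 0 -> (B,0)->write 1,move R,goto B. Now: state=B, head=-1, tape[-3..1]=01010 (head:   ^)
Step 4: in state B at pos -1, read 0 -> (B,0)->write 1,move R,goto B. Now: state=B, head=0, tape[-3..1]=01110 (head:    ^)
Step 5: in state B at pos 0, read 1 -> (B,1)->write 0,move R,goto A. Now: state=A, head=1, tape[-3..2]=011000 (head:     ^)
Step 6: in state A at pos 1, read 0 -> (A,0)->write 1,move L,goto C. Now: state=C, head=0, tape[-3..2]=011010 (head:    ^)
Step 7: in state C at pos 0, read 0 -> (C,0)->write 0,move L,goto B. Now: state=B, head=-1, tape[-3..2]=011010 (head:   ^)
Step 8: in state B at pos -1, read 1 -> (B,1)->write 0,move R,goto A. Now: state=A, head=0, tape[-3..2]=010010 (head:    ^)
Step 9: in state A at pos 0, read 0 -> (A,0)->write 1,move L,goto C. Now: state=C, head=-1, tape[-3..2]=010110 (head:   ^)
Step 10: in state C at pos -1, read 0 -> (C,0)->write 0,move L,goto B. Now: state=B, head=-2, tape[-3..2]=010110 (head:  ^)
Step 11: in state B at pos -2, read 1 -> (B,1)->write 0,move R,goto A. Now: state=A, head=-1, tape[-3..2]=000110 (head:   ^)
Step 12: in state A at pos -1, read 0 -> (A,0)->write 1,move L,goto C. Now: state=C, head=-2, tape[-3..2]=001110 (head:  ^)
Step 13: in state C at pos -2, read 0 -> (C,0)->write 0,move L,goto B. Now: state=B, head=-3, tape[-4..2]=0001110 (head:  ^)
Step 14: in state B at pos -3, read 0 -> (B,0)->write 1,move R,goto B. Now: state=B, head=-2, tape[-4..2]=0101110 (head:   ^)
Step 15: in state B at pos -2, read 0 -> (B,0)->write 1,move R,goto B. Now: state=B, head=-1, tape[-4..2]=0111110 (head:    ^)
Step 16: in state B at pos -1, read 1 -> (B,1)->write 0,move R,goto A. Now: state=A, head=0, tape[-4..2]=0110110 (head:     ^)
Head positions at steps 0..16: starting at 0, distinct positions visited = {-3, -2, -1, 0, 1} -> 5 position(s)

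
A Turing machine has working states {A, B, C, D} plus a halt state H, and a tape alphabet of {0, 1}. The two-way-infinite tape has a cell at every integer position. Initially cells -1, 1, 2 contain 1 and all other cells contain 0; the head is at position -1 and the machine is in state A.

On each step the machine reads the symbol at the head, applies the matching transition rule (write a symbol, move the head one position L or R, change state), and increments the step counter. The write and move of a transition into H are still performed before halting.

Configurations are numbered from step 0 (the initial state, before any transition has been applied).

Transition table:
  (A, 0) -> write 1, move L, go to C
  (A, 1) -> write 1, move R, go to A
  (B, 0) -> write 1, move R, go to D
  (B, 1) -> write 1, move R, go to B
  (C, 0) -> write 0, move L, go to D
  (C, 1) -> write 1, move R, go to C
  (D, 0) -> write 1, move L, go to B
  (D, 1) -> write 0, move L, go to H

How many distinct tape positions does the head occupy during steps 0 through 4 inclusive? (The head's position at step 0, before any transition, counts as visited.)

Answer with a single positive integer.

Answer: 3

Derivation:
Step 1: in state A at pos -1, read 1 -> (A,1)->write 1,move R,goto A. Now: state=A, head=0, tape[-2..3]=010110 (head:   ^)
Step 2: in state A at pos 0, read 0 -> (A,0)->write 1,move L,goto C. Now: state=C, head=-1, tape[-2..3]=011110 (head:  ^)
Step 3: in state C at pos -1, read 1 -> (C,1)->write 1,move R,goto C. Now: state=C, head=0, tape[-2..3]=011110 (head:   ^)
Step 4: in state C at pos 0, read 1 -> (C,1)->write 1,move R,goto C. Now: state=C, head=1, tape[-2..3]=011110 (head:    ^)
Head positions at steps 0..4: starting at -1, distinct positions visited = {-1, 0, 1} -> 3 position(s)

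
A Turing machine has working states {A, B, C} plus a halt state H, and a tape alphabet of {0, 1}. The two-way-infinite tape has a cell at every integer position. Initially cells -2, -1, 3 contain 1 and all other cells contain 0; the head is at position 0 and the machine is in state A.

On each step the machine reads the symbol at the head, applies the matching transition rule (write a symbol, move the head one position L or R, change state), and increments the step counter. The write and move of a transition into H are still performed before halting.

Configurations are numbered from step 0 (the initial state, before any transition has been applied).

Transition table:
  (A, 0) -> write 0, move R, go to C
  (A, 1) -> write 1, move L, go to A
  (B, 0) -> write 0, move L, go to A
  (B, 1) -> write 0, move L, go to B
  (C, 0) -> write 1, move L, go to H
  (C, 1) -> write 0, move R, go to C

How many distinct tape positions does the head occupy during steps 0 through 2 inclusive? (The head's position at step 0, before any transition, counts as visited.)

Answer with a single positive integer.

Step 1: in state A at pos 0, read 0 -> (A,0)->write 0,move R,goto C. Now: state=C, head=1, tape[-3..4]=01100010 (head:     ^)
Step 2: in state C at pos 1, read 0 -> (C,0)->write 1,move L,goto H. Now: state=H, head=0, tape[-3..4]=01101010 (head:    ^)
Head positions at steps 0..2: starting at 0, distinct positions visited = {0, 1} -> 2 position(s)

Answer: 2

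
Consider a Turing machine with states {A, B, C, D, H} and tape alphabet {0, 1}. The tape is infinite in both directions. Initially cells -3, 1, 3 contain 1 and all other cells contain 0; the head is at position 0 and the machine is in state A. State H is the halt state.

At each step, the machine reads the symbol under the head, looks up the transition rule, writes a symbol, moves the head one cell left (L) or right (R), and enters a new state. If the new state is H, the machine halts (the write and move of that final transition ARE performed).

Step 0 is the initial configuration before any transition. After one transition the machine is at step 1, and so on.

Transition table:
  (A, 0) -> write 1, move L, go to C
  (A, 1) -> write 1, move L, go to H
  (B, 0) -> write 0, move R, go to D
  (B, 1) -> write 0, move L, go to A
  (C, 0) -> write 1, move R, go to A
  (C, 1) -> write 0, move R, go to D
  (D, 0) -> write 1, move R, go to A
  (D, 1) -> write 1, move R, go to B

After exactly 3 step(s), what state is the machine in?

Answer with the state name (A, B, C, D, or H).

Step 1: in state A at pos 0, read 0 -> (A,0)->write 1,move L,goto C. Now: state=C, head=-1, tape[-4..4]=010011010 (head:    ^)
Step 2: in state C at pos -1, read 0 -> (C,0)->write 1,move R,goto A. Now: state=A, head=0, tape[-4..4]=010111010 (head:     ^)
Step 3: in state A at pos 0, read 1 -> (A,1)->write 1,move L,goto H. Now: state=H, head=-1, tape[-4..4]=010111010 (head:    ^)

Answer: H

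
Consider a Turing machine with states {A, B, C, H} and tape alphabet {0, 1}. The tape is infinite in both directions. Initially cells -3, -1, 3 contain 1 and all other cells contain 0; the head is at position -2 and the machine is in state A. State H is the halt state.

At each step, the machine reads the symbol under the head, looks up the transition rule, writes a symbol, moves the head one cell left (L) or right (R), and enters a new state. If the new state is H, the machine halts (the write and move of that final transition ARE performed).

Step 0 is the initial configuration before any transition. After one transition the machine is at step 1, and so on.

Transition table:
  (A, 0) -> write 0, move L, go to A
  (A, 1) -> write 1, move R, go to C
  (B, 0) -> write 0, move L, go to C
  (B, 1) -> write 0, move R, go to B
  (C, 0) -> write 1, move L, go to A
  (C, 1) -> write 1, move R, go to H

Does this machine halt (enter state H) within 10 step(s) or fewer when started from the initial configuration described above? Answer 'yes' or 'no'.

Step 1: in state A at pos -2, read 0 -> (A,0)->write 0,move L,goto A. Now: state=A, head=-3, tape[-4..4]=010100010 (head:  ^)
Step 2: in state A at pos -3, read 1 -> (A,1)->write 1,move R,goto C. Now: state=C, head=-2, tape[-4..4]=010100010 (head:   ^)
Step 3: in state C at pos -2, read 0 -> (C,0)->write 1,move L,goto A. Now: state=A, head=-3, tape[-4..4]=011100010 (head:  ^)
Step 4: in state A at pos -3, read 1 -> (A,1)->write 1,move R,goto C. Now: state=C, head=-2, tape[-4..4]=011100010 (head:   ^)
Step 5: in state C at pos -2, read 1 -> (C,1)->write 1,move R,goto H. Now: state=H, head=-1, tape[-4..4]=011100010 (head:    ^)
State H reached at step 5; 5 <= 10 -> yes

Answer: yes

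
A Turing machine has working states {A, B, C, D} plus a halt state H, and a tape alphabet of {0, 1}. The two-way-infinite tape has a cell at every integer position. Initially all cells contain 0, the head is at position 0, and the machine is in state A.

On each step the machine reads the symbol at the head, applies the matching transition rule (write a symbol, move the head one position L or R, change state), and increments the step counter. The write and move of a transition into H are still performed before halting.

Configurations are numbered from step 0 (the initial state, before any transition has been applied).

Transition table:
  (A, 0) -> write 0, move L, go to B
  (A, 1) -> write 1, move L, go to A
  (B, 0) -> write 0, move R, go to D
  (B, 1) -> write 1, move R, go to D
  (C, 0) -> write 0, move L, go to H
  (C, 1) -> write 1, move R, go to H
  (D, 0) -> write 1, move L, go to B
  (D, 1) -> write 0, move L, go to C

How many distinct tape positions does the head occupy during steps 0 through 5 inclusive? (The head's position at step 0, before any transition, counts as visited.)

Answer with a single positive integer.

Answer: 2

Derivation:
Step 1: in state A at pos 0, read 0 -> (A,0)->write 0,move L,goto B. Now: state=B, head=-1, tape[-2..1]=0000 (head:  ^)
Step 2: in state B at pos -1, read 0 -> (B,0)->write 0,move R,goto D. Now: state=D, head=0, tape[-2..1]=0000 (head:   ^)
Step 3: in state D at pos 0, read 0 -> (D,0)->write 1,move L,goto B. Now: state=B, head=-1, tape[-2..1]=0010 (head:  ^)
Step 4: in state B at pos -1, read 0 -> (B,0)->write 0,move R,goto D. Now: state=D, head=0, tape[-2..1]=0010 (head:   ^)
Step 5: in state D at pos 0, read 1 -> (D,1)->write 0,move L,goto C. Now: state=C, head=-1, tape[-2..1]=0000 (head:  ^)
Head positions at steps 0..5: starting at 0, distinct positions visited = {-1, 0} -> 2 position(s)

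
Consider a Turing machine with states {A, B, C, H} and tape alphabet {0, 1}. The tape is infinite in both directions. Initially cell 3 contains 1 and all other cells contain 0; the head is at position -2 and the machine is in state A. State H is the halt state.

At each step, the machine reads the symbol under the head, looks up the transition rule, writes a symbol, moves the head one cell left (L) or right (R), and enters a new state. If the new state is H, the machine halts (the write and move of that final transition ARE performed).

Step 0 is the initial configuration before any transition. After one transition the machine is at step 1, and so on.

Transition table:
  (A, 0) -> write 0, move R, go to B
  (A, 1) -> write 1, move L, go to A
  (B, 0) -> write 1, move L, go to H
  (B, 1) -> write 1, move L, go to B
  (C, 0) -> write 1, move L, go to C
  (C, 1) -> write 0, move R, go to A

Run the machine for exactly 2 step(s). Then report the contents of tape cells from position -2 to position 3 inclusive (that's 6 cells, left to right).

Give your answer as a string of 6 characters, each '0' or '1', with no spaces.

Answer: 010001

Derivation:
Step 1: in state A at pos -2, read 0 -> (A,0)->write 0,move R,goto B. Now: state=B, head=-1, tape[-3..4]=00000010 (head:   ^)
Step 2: in state B at pos -1, read 0 -> (B,0)->write 1,move L,goto H. Now: state=H, head=-2, tape[-3..4]=00100010 (head:  ^)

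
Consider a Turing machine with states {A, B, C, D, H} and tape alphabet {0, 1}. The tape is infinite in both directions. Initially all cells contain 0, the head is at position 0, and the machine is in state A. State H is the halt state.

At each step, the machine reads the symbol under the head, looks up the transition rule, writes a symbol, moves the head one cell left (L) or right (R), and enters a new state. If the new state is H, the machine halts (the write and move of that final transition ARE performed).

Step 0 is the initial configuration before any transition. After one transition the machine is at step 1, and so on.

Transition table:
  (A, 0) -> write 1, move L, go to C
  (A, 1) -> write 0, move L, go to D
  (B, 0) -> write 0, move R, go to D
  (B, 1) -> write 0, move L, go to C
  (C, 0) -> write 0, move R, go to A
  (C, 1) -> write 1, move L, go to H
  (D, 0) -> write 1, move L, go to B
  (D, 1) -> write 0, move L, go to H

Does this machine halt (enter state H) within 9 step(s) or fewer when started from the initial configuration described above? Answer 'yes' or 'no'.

Step 1: in state A at pos 0, read 0 -> (A,0)->write 1,move L,goto C. Now: state=C, head=-1, tape[-2..1]=0010 (head:  ^)
Step 2: in state C at pos -1, read 0 -> (C,0)->write 0,move R,goto A. Now: state=A, head=0, tape[-2..1]=0010 (head:   ^)
Step 3: in state A at pos 0, read 1 -> (A,1)->write 0,move L,goto D. Now: state=D, head=-1, tape[-2..1]=0000 (head:  ^)
Step 4: in state D at pos -1, read 0 -> (D,0)->write 1,move L,goto B. Now: state=B, head=-2, tape[-3..1]=00100 (head:  ^)
Step 5: in state B at pos -2, read 0 -> (B,0)->write 0,move R,goto D. Now: state=D, head=-1, tape[-3..1]=00100 (head:   ^)
Step 6: in state D at pos -1, read 1 -> (D,1)->write 0,move L,goto H. Now: state=H, head=-2, tape[-3..1]=00000 (head:  ^)
State H reached at step 6; 6 <= 9 -> yes

Answer: yes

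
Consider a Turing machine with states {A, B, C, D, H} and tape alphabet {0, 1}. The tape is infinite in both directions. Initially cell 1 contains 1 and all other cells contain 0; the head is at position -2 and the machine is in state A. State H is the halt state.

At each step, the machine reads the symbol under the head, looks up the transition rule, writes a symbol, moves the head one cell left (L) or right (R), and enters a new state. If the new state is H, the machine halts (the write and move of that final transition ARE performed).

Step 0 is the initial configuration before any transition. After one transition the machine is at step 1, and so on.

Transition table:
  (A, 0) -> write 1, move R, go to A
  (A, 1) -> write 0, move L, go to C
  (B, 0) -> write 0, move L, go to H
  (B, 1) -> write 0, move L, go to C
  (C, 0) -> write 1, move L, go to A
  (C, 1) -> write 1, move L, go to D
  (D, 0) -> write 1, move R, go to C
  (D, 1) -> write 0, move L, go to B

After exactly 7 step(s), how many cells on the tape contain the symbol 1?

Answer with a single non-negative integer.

Answer: 1

Derivation:
Step 1: in state A at pos -2, read 0 -> (A,0)->write 1,move R,goto A. Now: state=A, head=-1, tape[-3..2]=010010 (head:   ^)
Step 2: in state A at pos -1, read 0 -> (A,0)->write 1,move R,goto A. Now: state=A, head=0, tape[-3..2]=011010 (head:    ^)
Step 3: in state A at pos 0, read 0 -> (A,0)->write 1,move R,goto A. Now: state=A, head=1, tape[-3..2]=011110 (head:     ^)
Step 4: in state A at pos 1, read 1 -> (A,1)->write 0,move L,goto C. Now: state=C, head=0, tape[-3..2]=011100 (head:    ^)
Step 5: in state C at pos 0, read 1 -> (C,1)->write 1,move L,goto D. Now: state=D, head=-1, tape[-3..2]=011100 (head:   ^)
Step 6: in state D at pos -1, read 1 -> (D,1)->write 0,move L,goto B. Now: state=B, head=-2, tape[-3..2]=010100 (head:  ^)
Step 7: in state B at pos -2, read 1 -> (B,1)->write 0,move L,goto C. Now: state=C, head=-3, tape[-4..2]=0000100 (head:  ^)
Cells containing 1 after step 7: {0} -> 1 cell(s)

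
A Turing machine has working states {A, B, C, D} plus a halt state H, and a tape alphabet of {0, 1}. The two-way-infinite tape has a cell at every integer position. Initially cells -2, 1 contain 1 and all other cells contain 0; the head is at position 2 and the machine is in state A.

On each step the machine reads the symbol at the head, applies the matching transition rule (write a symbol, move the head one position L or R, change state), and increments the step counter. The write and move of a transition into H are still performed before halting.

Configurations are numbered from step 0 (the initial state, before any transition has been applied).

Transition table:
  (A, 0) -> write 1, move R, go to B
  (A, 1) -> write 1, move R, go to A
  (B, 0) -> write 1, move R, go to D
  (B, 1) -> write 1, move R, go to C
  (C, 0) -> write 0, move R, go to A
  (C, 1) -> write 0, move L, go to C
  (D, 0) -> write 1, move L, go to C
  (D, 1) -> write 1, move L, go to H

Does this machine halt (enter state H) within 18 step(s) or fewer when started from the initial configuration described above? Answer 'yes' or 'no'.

Answer: yes

Derivation:
Step 1: in state A at pos 2, read 0 -> (A,0)->write 1,move R,goto B. Now: state=B, head=3, tape[-3..4]=01001100 (head:       ^)
Step 2: in state B at pos 3, read 0 -> (B,0)->write 1,move R,goto D. Now: state=D, head=4, tape[-3..5]=010011100 (head:        ^)
Step 3: in state D at pos 4, read 0 -> (D,0)->write 1,move L,goto C. Now: state=C, head=3, tape[-3..5]=010011110 (head:       ^)
Step 4: in state C at pos 3, read 1 -> (C,1)->write 0,move L,goto C. Now: state=C, head=2, tape[-3..5]=010011010 (head:      ^)
Step 5: in state C at pos 2, read 1 -> (C,1)->write 0,move L,goto C. Now: state=C, head=1, tape[-3..5]=010010010 (head:     ^)
Step 6: in state C at pos 1, read 1 -> (C,1)->write 0,move L,goto C. Now: state=C, head=0, tape[-3..5]=010000010 (head:    ^)
Step 7: in state C at pos 0, read 0 -> (C,0)->write 0,move R,goto A. Now: state=A, head=1, tape[-3..5]=010000010 (head:     ^)
Step 8: in state A at pos 1, read 0 -> (A,0)->write 1,move R,goto B. Now: state=B, head=2, tape[-3..5]=010010010 (head:      ^)
Step 9: in state B at pos 2, read 0 -> (B,0)->write 1,move R,goto D. Now: state=D, head=3, tape[-3..5]=010011010 (head:       ^)
Step 10: in state D at pos 3, read 0 -> (D,0)->write 1,move L,goto C. Now: state=C, head=2, tape[-3..5]=010011110 (head:      ^)
Step 11: in state C at pos 2, read 1 -> (C,1)->write 0,move L,goto C. Now: state=C, head=1, tape[-3..5]=010010110 (head:     ^)
Step 12: in state C at pos 1, read 1 -> (C,1)->write 0,move L,goto C. Now: state=C, head=0, tape[-3..5]=010000110 (head:    ^)
Step 13: in state C at pos 0, read 0 -> (C,0)->write 0,move R,goto A. Now: state=A, head=1, tape[-3..5]=010000110 (head:     ^)
Step 14: in state A at pos 1, read 0 -> (A,0)->write 1,move R,goto B. Now: state=B, head=2, tape[-3..5]=010010110 (head:      ^)
Step 15: in state B at pos 2, read 0 -> (B,0)->write 1,move R,goto D. Now: state=D, head=3, tape[-3..5]=010011110 (head:       ^)
Step 16: in state D at pos 3, read 1 -> (D,1)->write 1,move L,goto H. Now: state=H, head=2, tape[-3..5]=010011110 (head:      ^)
State H reached at step 16; 16 <= 18 -> yes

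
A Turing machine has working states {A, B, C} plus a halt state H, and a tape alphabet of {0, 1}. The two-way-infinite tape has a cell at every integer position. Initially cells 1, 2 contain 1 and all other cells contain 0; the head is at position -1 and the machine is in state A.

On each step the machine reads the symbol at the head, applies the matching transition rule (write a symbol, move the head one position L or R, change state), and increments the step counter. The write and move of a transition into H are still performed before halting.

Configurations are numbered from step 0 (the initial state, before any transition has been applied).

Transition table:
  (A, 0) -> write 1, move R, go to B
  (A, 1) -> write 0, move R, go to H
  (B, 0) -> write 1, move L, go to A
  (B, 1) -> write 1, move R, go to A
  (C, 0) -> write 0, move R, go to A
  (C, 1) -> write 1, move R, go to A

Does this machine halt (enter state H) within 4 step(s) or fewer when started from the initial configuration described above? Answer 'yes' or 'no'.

Answer: yes

Derivation:
Step 1: in state A at pos -1, read 0 -> (A,0)->write 1,move R,goto B. Now: state=B, head=0, tape[-2..3]=010110 (head:   ^)
Step 2: in state B at pos 0, read 0 -> (B,0)->write 1,move L,goto A. Now: state=A, head=-1, tape[-2..3]=011110 (head:  ^)
Step 3: in state A at pos -1, read 1 -> (A,1)->write 0,move R,goto H. Now: state=H, head=0, tape[-2..3]=001110 (head:   ^)
State H reached at step 3; 3 <= 4 -> yes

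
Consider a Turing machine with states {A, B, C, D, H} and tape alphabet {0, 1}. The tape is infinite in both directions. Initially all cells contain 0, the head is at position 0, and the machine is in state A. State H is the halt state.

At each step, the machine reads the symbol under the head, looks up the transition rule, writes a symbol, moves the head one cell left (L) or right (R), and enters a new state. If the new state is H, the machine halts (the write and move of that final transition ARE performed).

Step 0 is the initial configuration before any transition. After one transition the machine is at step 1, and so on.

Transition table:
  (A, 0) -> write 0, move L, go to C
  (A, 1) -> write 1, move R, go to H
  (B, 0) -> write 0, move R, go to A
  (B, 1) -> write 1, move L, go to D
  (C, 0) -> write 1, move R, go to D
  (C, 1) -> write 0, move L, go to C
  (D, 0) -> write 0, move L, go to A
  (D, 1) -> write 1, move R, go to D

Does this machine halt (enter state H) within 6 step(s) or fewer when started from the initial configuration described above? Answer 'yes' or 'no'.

Answer: yes

Derivation:
Step 1: in state A at pos 0, read 0 -> (A,0)->write 0,move L,goto C. Now: state=C, head=-1, tape[-2..1]=0000 (head:  ^)
Step 2: in state C at pos -1, read 0 -> (C,0)->write 1,move R,goto D. Now: state=D, head=0, tape[-2..1]=0100 (head:   ^)
Step 3: in state D at pos 0, read 0 -> (D,0)->write 0,move L,goto A. Now: state=A, head=-1, tape[-2..1]=0100 (head:  ^)
Step 4: in state A at pos -1, read 1 -> (A,1)->write 1,move R,goto H. Now: state=H, head=0, tape[-2..1]=0100 (head:   ^)
State H reached at step 4; 4 <= 6 -> yes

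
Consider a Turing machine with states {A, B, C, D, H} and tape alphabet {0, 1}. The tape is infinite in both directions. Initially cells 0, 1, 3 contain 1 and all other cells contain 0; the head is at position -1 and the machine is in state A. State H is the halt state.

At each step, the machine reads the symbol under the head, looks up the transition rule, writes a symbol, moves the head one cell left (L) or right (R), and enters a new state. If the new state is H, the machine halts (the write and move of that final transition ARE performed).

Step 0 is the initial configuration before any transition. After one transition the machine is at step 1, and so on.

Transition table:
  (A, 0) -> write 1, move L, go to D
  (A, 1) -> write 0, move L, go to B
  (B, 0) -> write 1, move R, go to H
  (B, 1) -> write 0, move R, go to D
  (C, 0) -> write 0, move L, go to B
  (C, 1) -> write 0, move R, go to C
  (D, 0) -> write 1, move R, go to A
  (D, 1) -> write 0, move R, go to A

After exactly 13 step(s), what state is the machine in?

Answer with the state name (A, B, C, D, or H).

Answer: A

Derivation:
Step 1: in state A at pos -1, read 0 -> (A,0)->write 1,move L,goto D. Now: state=D, head=-2, tape[-3..4]=00111010 (head:  ^)
Step 2: in state D at pos -2, read 0 -> (D,0)->write 1,move R,goto A. Now: state=A, head=-1, tape[-3..4]=01111010 (head:   ^)
Step 3: in state A at pos -1, read 1 -> (A,1)->write 0,move L,goto B. Now: state=B, head=-2, tape[-3..4]=01011010 (head:  ^)
Step 4: in state B at pos -2, read 1 -> (B,1)->write 0,move R,goto D. Now: state=D, head=-1, tape[-3..4]=00011010 (head:   ^)
Step 5: in state D at pos -1, read 0 -> (D,0)->write 1,move R,goto A. Now: state=A, head=0, tape[-3..4]=00111010 (head:    ^)
Step 6: in state A at pos 0, read 1 -> (A,1)->write 0,move L,goto B. Now: state=B, head=-1, tape[-3..4]=00101010 (head:   ^)
Step 7: in state B at pos -1, read 1 -> (B,1)->write 0,move R,goto D. Now: state=D, head=0, tape[-3..4]=00001010 (head:    ^)
Step 8: in state D at pos 0, read 0 -> (D,0)->write 1,move R,goto A. Now: state=A, head=1, tape[-3..4]=00011010 (head:     ^)
Step 9: in state A at pos 1, read 1 -> (A,1)->write 0,move L,goto B. Now: state=B, head=0, tape[-3..4]=00010010 (head:    ^)
Step 10: in state B at pos 0, read 1 -> (B,1)->write 0,move R,goto D. Now: state=D, head=1, tape[-3..4]=00000010 (head:     ^)
Step 11: in state D at pos 1, read 0 -> (D,0)->write 1,move R,goto A. Now: state=A, head=2, tape[-3..4]=00001010 (head:      ^)
Step 12: in state A at pos 2, read 0 -> (A,0)->write 1,move L,goto D. Now: state=D, head=1, tape[-3..4]=00001110 (head:     ^)
Step 13: in state D at pos 1, read 1 -> (D,1)->write 0,move R,goto A. Now: state=A, head=2, tape[-3..4]=00000110 (head:      ^)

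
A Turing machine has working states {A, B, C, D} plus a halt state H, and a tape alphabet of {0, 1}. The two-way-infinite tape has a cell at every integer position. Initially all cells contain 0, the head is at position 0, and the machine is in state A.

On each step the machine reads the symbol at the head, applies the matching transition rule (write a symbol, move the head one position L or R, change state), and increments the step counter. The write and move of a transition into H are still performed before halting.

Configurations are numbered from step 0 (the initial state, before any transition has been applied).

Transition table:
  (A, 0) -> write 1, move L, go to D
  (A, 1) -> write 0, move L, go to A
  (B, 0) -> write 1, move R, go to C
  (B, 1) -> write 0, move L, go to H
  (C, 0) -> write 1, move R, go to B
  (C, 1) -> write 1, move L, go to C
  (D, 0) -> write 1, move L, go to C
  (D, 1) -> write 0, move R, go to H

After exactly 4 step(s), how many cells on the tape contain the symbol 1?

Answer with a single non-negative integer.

Step 1: in state A at pos 0, read 0 -> (A,0)->write 1,move L,goto D. Now: state=D, head=-1, tape[-2..1]=0010 (head:  ^)
Step 2: in state D at pos -1, read 0 -> (D,0)->write 1,move L,goto C. Now: state=C, head=-2, tape[-3..1]=00110 (head:  ^)
Step 3: in state C at pos -2, read 0 -> (C,0)->write 1,move R,goto B. Now: state=B, head=-1, tape[-3..1]=01110 (head:   ^)
Step 4: in state B at pos -1, read 1 -> (B,1)->write 0,move L,goto H. Now: state=H, head=-2, tape[-3..1]=01010 (head:  ^)
Cells containing 1 after step 4: {-2, 0} -> 2 cell(s)

Answer: 2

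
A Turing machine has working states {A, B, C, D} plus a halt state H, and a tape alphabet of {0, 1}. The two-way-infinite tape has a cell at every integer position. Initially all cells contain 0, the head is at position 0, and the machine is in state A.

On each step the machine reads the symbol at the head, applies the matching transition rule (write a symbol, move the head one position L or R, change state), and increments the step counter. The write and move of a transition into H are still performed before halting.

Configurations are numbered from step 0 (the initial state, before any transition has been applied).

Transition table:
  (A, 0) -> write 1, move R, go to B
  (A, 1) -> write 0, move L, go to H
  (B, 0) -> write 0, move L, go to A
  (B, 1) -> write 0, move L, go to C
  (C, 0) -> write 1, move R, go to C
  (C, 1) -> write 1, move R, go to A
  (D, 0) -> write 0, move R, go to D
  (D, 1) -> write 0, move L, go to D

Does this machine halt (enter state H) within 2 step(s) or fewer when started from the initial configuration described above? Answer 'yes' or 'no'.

Answer: no

Derivation:
Step 1: in state A at pos 0, read 0 -> (A,0)->write 1,move R,goto B. Now: state=B, head=1, tape[-1..2]=0100 (head:   ^)
Step 2: in state B at pos 1, read 0 -> (B,0)->write 0,move L,goto A. Now: state=A, head=0, tape[-1..2]=0100 (head:  ^)
After 2 step(s): state = A (not H) -> not halted within 2 -> no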